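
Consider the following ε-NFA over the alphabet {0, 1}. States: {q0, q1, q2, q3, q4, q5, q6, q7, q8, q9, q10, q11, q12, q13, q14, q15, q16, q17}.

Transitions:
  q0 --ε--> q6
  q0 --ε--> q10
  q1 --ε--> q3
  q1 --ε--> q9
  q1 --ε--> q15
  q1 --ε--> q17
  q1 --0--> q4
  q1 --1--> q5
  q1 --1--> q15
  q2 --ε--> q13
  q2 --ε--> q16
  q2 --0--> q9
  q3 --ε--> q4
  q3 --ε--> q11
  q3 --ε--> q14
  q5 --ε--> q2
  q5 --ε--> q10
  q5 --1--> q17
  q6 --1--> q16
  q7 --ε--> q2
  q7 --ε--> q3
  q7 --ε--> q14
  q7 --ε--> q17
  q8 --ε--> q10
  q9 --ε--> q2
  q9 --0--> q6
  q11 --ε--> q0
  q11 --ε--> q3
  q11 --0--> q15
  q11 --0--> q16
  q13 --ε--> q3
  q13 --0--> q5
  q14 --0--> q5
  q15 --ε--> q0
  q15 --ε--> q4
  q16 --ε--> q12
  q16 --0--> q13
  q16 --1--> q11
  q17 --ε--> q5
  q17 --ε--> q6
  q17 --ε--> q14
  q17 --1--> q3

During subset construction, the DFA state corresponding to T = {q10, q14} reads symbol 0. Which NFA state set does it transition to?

{q0, q2, q3, q4, q5, q6, q10, q11, q12, q13, q14, q16}

q14 on 0 → {q5}.
No 0-transition from q10.
Union after reading 0: {q5}.
Now take the ε-closure:
From q5 via ε: add q2, q10.
From q2 via ε: add q13, q16.
From q13 via ε: add q3.
From q16 via ε: add q12.
From q3 via ε: add q4, q11, q14.
From q11 via ε: add q0.
From q0 via ε: add q6.
No new states can be added; the closed set is {q0, q2, q3, q4, q5, q6, q10, q11, q12, q13, q14, q16}.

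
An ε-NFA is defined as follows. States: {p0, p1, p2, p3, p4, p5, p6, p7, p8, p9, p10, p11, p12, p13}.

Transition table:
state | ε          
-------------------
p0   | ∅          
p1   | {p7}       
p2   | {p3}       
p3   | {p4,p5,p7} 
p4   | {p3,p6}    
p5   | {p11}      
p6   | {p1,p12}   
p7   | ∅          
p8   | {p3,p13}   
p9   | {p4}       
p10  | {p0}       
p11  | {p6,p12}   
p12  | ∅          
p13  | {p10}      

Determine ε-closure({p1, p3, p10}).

{p0, p1, p3, p4, p5, p6, p7, p10, p11, p12}

Start with {p1, p3, p10}.
From p1 via ε: add p7.
From p3 via ε: add p4, p5.
From p10 via ε: add p0.
From p4 via ε: add p6.
From p5 via ε: add p11.
From p6 via ε: add p12.
No new states can be added; the closed set is {p0, p1, p3, p4, p5, p6, p7, p10, p11, p12}.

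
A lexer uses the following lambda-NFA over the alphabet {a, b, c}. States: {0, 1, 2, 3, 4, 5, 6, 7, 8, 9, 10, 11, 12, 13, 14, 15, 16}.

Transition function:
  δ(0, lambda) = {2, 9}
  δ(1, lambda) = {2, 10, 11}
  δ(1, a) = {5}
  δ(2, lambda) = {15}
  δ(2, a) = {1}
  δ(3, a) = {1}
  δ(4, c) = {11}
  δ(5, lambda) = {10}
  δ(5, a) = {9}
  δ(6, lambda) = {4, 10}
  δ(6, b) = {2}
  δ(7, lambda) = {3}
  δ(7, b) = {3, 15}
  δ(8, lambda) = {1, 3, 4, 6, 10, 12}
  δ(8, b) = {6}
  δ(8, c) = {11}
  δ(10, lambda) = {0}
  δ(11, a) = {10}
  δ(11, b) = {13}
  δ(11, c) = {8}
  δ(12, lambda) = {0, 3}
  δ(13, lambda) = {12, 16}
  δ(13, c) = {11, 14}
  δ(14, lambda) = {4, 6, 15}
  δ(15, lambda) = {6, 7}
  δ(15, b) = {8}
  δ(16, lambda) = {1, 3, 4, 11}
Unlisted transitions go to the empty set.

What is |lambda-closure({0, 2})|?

Start with {0, 2}.
From 0 via lambda: add 9.
From 2 via lambda: add 15.
From 15 via lambda: add 6, 7.
From 6 via lambda: add 4, 10.
From 7 via lambda: add 3.
lambda-closure = {0, 2, 3, 4, 6, 7, 9, 10, 15}, which has 9 states.

9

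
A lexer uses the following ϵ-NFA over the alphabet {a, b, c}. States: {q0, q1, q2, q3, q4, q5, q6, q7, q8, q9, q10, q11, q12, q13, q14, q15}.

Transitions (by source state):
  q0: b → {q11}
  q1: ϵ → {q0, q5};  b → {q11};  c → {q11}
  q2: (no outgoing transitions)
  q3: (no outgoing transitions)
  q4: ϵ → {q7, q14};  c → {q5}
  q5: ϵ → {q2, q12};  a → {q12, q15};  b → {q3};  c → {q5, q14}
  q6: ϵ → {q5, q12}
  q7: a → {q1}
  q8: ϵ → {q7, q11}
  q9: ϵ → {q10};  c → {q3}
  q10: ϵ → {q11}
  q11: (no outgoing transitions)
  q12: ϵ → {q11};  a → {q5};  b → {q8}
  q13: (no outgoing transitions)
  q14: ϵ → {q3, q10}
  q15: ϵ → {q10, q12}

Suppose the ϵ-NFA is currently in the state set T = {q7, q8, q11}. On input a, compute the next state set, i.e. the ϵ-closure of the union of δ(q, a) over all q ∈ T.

{q0, q1, q2, q5, q11, q12}

q7 on a → {q1}.
No a-transition from q8, q11.
Union after reading a: {q1}.
Now take the ϵ-closure:
From q1 via ϵ: add q0, q5.
From q5 via ϵ: add q2, q12.
From q12 via ϵ: add q11.
No new states can be added; the closed set is {q0, q1, q2, q5, q11, q12}.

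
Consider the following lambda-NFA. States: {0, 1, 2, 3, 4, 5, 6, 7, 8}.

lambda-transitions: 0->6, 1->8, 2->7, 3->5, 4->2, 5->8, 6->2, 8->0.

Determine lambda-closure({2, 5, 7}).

Start with {2, 5, 7}.
From 5 via lambda: add 8.
From 8 via lambda: add 0.
From 0 via lambda: add 6.
No new states can be added; the closed set is {0, 2, 5, 6, 7, 8}.

{0, 2, 5, 6, 7, 8}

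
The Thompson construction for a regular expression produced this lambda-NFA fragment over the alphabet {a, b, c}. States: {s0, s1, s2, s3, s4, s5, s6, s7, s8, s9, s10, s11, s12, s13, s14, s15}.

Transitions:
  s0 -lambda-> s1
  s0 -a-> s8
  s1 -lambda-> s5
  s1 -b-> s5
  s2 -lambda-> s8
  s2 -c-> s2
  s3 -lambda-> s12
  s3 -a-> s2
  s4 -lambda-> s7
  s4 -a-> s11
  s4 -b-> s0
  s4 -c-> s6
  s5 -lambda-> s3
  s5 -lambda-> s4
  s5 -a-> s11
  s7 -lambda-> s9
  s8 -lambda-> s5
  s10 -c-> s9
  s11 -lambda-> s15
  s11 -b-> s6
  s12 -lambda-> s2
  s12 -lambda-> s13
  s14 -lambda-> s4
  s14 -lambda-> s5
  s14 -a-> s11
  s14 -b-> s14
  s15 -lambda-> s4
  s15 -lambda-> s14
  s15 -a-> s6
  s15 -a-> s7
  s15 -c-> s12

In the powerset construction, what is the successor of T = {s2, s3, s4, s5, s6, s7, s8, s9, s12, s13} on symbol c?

s2 on c → {s2}.
s4 on c → {s6}.
No c-transition from s3, s5, s6, s7, s8, s9, s12, s13.
Union after reading c: {s2, s6}.
Now take the lambda-closure:
From s2 via lambda: add s8.
From s8 via lambda: add s5.
From s5 via lambda: add s3, s4.
From s3 via lambda: add s12.
From s4 via lambda: add s7.
From s7 via lambda: add s9.
From s12 via lambda: add s13.
No new states can be added; the closed set is {s2, s3, s4, s5, s6, s7, s8, s9, s12, s13}.

{s2, s3, s4, s5, s6, s7, s8, s9, s12, s13}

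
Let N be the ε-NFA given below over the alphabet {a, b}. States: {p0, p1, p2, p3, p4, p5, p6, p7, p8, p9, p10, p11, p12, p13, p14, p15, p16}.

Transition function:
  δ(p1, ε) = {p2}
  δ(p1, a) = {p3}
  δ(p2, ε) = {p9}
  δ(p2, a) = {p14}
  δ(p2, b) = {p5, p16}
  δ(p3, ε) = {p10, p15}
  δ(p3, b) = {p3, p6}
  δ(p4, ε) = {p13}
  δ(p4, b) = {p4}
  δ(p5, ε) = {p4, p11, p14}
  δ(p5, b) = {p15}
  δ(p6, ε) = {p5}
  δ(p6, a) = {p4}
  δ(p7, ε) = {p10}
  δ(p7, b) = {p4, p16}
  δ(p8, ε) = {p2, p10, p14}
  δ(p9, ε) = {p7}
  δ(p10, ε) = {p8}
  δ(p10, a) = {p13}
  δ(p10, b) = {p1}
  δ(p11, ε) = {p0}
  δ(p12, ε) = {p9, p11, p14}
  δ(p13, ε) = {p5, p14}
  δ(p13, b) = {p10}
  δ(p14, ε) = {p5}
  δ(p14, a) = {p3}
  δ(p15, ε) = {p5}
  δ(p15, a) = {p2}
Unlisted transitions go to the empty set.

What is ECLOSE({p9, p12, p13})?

Start with {p9, p12, p13}.
From p9 via ε: add p7.
From p12 via ε: add p11, p14.
From p13 via ε: add p5.
From p5 via ε: add p4.
From p7 via ε: add p10.
From p11 via ε: add p0.
From p10 via ε: add p8.
From p8 via ε: add p2.
No new states can be added; the closed set is {p0, p2, p4, p5, p7, p8, p9, p10, p11, p12, p13, p14}.

{p0, p2, p4, p5, p7, p8, p9, p10, p11, p12, p13, p14}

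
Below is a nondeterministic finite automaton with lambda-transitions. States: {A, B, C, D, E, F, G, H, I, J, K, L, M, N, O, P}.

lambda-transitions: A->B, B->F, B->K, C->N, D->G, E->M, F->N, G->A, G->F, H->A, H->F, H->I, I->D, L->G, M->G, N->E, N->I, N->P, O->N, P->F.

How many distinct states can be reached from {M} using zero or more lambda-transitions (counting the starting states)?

Start with {M}.
From M via lambda: add G.
From G via lambda: add A, F.
From A via lambda: add B.
From F via lambda: add N.
From B via lambda: add K.
From N via lambda: add E, I, P.
From I via lambda: add D.
lambda-closure = {A, B, D, E, F, G, I, K, M, N, P}, which has 11 states.

11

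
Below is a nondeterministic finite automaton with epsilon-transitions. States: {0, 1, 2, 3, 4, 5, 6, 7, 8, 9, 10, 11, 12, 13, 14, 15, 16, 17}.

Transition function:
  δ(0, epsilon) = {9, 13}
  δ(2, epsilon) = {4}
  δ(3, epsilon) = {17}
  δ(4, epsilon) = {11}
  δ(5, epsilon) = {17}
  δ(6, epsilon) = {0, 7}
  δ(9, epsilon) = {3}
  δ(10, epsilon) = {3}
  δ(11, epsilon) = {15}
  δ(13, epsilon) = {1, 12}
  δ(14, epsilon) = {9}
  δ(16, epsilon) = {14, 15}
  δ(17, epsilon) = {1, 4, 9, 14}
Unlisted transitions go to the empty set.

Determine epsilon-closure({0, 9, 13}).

Start with {0, 9, 13}.
From 9 via epsilon: add 3.
From 13 via epsilon: add 1, 12.
From 3 via epsilon: add 17.
From 17 via epsilon: add 4, 14.
From 4 via epsilon: add 11.
From 11 via epsilon: add 15.
No new states can be added; the closed set is {0, 1, 3, 4, 9, 11, 12, 13, 14, 15, 17}.

{0, 1, 3, 4, 9, 11, 12, 13, 14, 15, 17}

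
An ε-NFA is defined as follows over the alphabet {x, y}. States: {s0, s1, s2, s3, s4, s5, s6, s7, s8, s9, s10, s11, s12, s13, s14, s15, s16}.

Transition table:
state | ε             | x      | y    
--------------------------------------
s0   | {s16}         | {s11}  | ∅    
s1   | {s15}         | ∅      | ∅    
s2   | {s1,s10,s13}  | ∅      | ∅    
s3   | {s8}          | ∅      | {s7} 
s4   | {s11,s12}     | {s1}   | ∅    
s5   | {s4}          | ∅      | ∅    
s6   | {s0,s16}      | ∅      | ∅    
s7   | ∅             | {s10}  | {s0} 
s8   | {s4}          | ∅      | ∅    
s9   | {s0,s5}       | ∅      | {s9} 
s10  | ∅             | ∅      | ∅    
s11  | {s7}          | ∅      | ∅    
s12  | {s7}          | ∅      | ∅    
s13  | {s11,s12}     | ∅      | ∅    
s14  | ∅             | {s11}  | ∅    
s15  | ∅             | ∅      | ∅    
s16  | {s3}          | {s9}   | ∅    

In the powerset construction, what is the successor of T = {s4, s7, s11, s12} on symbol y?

{s0, s3, s4, s7, s8, s11, s12, s16}

s7 on y → {s0}.
No y-transition from s4, s11, s12.
Union after reading y: {s0}.
Now take the ε-closure:
From s0 via ε: add s16.
From s16 via ε: add s3.
From s3 via ε: add s8.
From s8 via ε: add s4.
From s4 via ε: add s11, s12.
From s11 via ε: add s7.
No new states can be added; the closed set is {s0, s3, s4, s7, s8, s11, s12, s16}.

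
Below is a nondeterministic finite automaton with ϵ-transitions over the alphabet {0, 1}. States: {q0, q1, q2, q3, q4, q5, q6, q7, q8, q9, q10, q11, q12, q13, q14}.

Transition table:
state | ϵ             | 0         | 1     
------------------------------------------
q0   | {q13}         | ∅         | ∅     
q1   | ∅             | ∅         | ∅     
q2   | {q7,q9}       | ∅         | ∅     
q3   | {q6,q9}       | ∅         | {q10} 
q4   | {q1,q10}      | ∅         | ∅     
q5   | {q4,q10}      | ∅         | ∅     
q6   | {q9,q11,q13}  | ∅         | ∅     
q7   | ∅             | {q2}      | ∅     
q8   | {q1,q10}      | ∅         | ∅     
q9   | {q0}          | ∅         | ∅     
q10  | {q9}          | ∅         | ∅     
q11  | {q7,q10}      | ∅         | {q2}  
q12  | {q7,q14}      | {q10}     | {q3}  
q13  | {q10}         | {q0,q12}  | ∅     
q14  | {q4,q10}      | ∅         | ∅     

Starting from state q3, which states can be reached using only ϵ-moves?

{q0, q3, q6, q7, q9, q10, q11, q13}

Start with {q3}.
From q3 via ϵ: add q6, q9.
From q6 via ϵ: add q11, q13.
From q9 via ϵ: add q0.
From q11 via ϵ: add q7, q10.
No new states can be added; the closed set is {q0, q3, q6, q7, q9, q10, q11, q13}.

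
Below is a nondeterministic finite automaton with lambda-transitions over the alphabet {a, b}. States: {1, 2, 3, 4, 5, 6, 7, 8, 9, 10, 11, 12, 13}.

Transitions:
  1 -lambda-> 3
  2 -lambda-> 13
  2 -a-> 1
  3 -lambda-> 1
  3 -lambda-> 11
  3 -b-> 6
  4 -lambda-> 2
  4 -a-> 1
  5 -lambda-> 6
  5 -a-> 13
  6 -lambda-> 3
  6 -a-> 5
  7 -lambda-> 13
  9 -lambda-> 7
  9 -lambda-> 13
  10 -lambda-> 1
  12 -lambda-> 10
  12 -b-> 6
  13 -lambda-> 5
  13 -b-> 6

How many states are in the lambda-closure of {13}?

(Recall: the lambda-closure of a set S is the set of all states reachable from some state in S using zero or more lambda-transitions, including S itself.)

6

Start with {13}.
From 13 via lambda: add 5.
From 5 via lambda: add 6.
From 6 via lambda: add 3.
From 3 via lambda: add 1, 11.
lambda-closure = {1, 3, 5, 6, 11, 13}, which has 6 states.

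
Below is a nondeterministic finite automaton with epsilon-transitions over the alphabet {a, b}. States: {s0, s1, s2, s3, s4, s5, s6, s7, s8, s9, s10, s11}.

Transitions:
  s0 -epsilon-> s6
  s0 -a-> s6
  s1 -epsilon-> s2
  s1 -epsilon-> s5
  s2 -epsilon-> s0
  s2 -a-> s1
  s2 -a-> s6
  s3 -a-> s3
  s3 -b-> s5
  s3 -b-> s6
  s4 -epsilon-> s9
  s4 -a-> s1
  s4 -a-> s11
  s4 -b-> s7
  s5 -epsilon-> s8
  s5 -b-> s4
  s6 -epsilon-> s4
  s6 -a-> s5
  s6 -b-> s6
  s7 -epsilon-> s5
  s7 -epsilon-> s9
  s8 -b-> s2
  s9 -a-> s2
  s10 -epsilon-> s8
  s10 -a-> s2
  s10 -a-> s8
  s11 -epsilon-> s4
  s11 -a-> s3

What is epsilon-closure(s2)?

Start with {s2}.
From s2 via epsilon: add s0.
From s0 via epsilon: add s6.
From s6 via epsilon: add s4.
From s4 via epsilon: add s9.
No new states can be added; the closed set is {s0, s2, s4, s6, s9}.

{s0, s2, s4, s6, s9}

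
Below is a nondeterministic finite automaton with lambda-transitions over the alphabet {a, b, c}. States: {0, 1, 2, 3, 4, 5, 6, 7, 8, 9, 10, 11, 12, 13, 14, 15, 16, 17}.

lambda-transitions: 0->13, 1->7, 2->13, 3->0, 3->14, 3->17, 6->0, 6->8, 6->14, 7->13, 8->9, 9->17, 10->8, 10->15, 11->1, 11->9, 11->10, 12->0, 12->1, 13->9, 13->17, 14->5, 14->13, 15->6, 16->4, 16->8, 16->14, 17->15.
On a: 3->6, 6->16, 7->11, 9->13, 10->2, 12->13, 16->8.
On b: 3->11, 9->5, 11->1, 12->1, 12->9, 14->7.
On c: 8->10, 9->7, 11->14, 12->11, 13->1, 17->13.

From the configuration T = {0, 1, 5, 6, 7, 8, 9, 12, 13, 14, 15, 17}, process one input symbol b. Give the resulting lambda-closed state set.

{0, 1, 5, 6, 7, 8, 9, 13, 14, 15, 17}

9 on b → {5}.
12 on b → {1, 9}.
14 on b → {7}.
No b-transition from 0, 1, 5, 6, 7, 8, 13, 15, 17.
Union after reading b: {1, 5, 7, 9}.
Now take the lambda-closure:
From 7 via lambda: add 13.
From 9 via lambda: add 17.
From 17 via lambda: add 15.
From 15 via lambda: add 6.
From 6 via lambda: add 0, 8, 14.
No new states can be added; the closed set is {0, 1, 5, 6, 7, 8, 9, 13, 14, 15, 17}.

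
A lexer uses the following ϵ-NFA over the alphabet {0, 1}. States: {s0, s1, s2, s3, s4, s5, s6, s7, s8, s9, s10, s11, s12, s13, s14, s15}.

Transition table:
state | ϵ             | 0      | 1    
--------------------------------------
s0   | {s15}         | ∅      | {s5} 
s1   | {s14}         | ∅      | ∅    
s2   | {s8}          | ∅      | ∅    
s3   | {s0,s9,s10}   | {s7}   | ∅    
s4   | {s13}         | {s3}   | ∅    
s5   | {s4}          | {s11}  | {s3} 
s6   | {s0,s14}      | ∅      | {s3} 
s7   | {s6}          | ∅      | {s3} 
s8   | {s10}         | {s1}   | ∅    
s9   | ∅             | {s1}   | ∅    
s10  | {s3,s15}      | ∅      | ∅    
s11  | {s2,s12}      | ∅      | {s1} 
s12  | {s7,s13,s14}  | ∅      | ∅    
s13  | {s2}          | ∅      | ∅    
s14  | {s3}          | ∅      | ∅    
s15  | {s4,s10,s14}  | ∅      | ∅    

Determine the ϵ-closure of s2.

{s0, s2, s3, s4, s8, s9, s10, s13, s14, s15}

Start with {s2}.
From s2 via ϵ: add s8.
From s8 via ϵ: add s10.
From s10 via ϵ: add s3, s15.
From s3 via ϵ: add s0, s9.
From s15 via ϵ: add s4, s14.
From s4 via ϵ: add s13.
No new states can be added; the closed set is {s0, s2, s3, s4, s8, s9, s10, s13, s14, s15}.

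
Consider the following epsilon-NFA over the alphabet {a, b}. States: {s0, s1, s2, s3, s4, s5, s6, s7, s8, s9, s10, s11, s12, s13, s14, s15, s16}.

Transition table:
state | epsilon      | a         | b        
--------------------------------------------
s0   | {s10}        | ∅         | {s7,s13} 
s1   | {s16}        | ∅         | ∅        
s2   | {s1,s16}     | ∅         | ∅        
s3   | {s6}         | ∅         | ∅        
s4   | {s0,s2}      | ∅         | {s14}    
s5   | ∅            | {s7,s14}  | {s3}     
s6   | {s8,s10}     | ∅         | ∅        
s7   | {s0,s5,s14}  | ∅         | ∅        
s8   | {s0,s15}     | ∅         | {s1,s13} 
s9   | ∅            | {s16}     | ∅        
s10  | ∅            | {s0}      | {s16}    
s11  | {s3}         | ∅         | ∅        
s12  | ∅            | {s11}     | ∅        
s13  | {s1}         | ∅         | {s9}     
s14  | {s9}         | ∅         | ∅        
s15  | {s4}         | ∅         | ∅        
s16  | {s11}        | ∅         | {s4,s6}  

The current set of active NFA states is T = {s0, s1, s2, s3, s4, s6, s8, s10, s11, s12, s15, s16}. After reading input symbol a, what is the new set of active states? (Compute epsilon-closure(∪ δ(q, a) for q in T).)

{s0, s1, s2, s3, s4, s6, s8, s10, s11, s15, s16}

s10 on a → {s0}.
s12 on a → {s11}.
No a-transition from s0, s1, s2, s3, s4, s6, s8, s11, s15, s16.
Union after reading a: {s0, s11}.
Now take the epsilon-closure:
From s0 via epsilon: add s10.
From s11 via epsilon: add s3.
From s3 via epsilon: add s6.
From s6 via epsilon: add s8.
From s8 via epsilon: add s15.
From s15 via epsilon: add s4.
From s4 via epsilon: add s2.
From s2 via epsilon: add s1, s16.
No new states can be added; the closed set is {s0, s1, s2, s3, s4, s6, s8, s10, s11, s15, s16}.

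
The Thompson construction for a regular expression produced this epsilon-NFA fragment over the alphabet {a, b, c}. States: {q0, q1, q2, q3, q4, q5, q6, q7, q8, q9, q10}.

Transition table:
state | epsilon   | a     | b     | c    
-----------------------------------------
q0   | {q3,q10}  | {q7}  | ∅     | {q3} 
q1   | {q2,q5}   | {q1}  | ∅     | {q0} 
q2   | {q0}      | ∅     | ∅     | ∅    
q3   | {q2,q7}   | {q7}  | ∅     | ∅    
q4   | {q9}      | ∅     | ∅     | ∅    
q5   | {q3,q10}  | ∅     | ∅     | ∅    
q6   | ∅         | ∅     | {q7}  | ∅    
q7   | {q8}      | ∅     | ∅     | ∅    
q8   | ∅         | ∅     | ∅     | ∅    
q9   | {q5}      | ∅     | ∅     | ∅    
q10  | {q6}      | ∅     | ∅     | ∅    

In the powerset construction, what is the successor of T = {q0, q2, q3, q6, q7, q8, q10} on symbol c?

{q0, q2, q3, q6, q7, q8, q10}

q0 on c → {q3}.
No c-transition from q2, q3, q6, q7, q8, q10.
Union after reading c: {q3}.
Now take the epsilon-closure:
From q3 via epsilon: add q2, q7.
From q2 via epsilon: add q0.
From q7 via epsilon: add q8.
From q0 via epsilon: add q10.
From q10 via epsilon: add q6.
No new states can be added; the closed set is {q0, q2, q3, q6, q7, q8, q10}.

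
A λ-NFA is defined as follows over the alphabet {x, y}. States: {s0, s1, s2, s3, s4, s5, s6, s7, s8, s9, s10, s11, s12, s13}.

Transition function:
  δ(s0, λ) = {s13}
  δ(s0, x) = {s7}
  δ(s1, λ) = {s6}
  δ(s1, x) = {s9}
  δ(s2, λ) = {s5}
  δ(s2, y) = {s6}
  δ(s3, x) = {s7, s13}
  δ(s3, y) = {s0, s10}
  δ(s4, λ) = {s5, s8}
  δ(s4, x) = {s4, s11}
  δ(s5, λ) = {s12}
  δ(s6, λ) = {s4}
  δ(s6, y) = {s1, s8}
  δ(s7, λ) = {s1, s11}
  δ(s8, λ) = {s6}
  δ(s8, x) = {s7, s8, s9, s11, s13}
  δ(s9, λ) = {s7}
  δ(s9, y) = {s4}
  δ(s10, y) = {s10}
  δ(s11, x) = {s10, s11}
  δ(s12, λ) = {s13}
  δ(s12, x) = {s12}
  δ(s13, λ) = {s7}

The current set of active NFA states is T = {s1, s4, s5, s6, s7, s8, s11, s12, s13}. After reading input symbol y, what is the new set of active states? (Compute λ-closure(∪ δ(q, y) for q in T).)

s6 on y → {s1, s8}.
No y-transition from s1, s4, s5, s7, s8, s11, s12, s13.
Union after reading y: {s1, s8}.
Now take the λ-closure:
From s1 via λ: add s6.
From s6 via λ: add s4.
From s4 via λ: add s5.
From s5 via λ: add s12.
From s12 via λ: add s13.
From s13 via λ: add s7.
From s7 via λ: add s11.
No new states can be added; the closed set is {s1, s4, s5, s6, s7, s8, s11, s12, s13}.

{s1, s4, s5, s6, s7, s8, s11, s12, s13}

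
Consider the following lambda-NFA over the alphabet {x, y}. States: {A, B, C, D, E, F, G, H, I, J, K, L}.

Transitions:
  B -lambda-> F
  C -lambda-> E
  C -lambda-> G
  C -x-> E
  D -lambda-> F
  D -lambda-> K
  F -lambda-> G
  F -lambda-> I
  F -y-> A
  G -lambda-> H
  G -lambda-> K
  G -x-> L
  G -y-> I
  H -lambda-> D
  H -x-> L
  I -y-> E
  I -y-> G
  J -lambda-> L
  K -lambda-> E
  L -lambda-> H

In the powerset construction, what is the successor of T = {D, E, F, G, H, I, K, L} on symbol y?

{A, D, E, F, G, H, I, K}

F on y → {A}.
G on y → {I}.
I on y → {E, G}.
No y-transition from D, E, H, K, L.
Union after reading y: {A, E, G, I}.
Now take the lambda-closure:
From G via lambda: add H, K.
From H via lambda: add D.
From D via lambda: add F.
No new states can be added; the closed set is {A, D, E, F, G, H, I, K}.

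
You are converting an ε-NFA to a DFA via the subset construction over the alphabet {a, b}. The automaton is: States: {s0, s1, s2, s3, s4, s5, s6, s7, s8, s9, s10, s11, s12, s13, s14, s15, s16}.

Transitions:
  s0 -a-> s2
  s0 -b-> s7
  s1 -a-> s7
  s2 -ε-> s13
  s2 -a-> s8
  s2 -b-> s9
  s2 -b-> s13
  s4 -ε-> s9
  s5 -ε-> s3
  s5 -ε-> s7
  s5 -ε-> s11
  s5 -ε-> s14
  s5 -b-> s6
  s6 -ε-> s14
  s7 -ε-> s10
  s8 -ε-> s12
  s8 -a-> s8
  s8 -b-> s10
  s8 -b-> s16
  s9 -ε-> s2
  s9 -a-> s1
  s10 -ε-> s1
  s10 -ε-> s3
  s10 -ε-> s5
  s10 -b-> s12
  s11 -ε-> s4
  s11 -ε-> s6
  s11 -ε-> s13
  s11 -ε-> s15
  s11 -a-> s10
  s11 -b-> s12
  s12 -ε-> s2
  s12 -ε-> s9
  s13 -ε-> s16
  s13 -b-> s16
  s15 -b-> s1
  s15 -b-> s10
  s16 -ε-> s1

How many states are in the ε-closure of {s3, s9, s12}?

7

Start with {s3, s9, s12}.
From s9 via ε: add s2.
From s2 via ε: add s13.
From s13 via ε: add s16.
From s16 via ε: add s1.
ε-closure = {s1, s2, s3, s9, s12, s13, s16}, which has 7 states.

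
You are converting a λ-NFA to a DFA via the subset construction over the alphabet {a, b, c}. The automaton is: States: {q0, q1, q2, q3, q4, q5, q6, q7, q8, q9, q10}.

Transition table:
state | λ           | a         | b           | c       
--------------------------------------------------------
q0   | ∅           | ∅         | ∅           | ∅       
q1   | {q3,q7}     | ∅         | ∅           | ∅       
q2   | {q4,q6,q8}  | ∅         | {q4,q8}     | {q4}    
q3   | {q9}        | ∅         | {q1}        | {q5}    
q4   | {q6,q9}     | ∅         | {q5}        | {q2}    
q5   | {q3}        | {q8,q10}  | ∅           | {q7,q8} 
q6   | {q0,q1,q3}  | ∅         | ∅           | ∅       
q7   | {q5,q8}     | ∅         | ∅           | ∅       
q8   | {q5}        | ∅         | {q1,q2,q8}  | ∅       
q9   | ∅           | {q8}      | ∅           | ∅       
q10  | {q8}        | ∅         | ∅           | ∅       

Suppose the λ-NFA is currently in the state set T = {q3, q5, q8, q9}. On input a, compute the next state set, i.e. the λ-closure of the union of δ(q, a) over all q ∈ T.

q5 on a → {q8, q10}.
q9 on a → {q8}.
No a-transition from q3, q8.
Union after reading a: {q8, q10}.
Now take the λ-closure:
From q8 via λ: add q5.
From q5 via λ: add q3.
From q3 via λ: add q9.
No new states can be added; the closed set is {q3, q5, q8, q9, q10}.

{q3, q5, q8, q9, q10}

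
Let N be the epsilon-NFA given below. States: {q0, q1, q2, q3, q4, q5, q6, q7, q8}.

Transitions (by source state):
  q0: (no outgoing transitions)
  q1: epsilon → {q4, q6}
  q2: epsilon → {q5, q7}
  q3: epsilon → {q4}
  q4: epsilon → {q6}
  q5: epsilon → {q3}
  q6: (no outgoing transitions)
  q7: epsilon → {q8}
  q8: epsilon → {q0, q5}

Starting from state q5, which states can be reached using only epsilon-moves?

{q3, q4, q5, q6}

Start with {q5}.
From q5 via epsilon: add q3.
From q3 via epsilon: add q4.
From q4 via epsilon: add q6.
No new states can be added; the closed set is {q3, q4, q5, q6}.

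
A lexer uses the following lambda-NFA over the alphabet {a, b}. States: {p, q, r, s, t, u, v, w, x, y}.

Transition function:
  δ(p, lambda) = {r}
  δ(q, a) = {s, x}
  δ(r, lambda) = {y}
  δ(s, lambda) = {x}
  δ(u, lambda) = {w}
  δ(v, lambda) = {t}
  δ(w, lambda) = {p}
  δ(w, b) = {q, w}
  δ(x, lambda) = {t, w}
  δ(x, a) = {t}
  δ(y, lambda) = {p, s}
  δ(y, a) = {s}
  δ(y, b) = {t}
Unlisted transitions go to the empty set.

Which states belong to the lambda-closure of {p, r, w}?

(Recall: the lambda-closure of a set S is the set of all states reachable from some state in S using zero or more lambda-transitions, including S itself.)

Start with {p, r, w}.
From r via lambda: add y.
From y via lambda: add s.
From s via lambda: add x.
From x via lambda: add t.
No new states can be added; the closed set is {p, r, s, t, w, x, y}.

{p, r, s, t, w, x, y}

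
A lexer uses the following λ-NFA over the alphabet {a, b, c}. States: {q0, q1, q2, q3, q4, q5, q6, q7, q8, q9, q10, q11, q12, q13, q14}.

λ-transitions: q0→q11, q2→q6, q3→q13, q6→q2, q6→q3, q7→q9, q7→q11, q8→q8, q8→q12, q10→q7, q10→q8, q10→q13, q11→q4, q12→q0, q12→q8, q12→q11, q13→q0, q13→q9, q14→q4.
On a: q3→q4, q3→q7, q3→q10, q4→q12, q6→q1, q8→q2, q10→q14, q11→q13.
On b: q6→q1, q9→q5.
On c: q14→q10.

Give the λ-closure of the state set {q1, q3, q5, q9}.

Start with {q1, q3, q5, q9}.
From q3 via λ: add q13.
From q13 via λ: add q0.
From q0 via λ: add q11.
From q11 via λ: add q4.
No new states can be added; the closed set is {q0, q1, q3, q4, q5, q9, q11, q13}.

{q0, q1, q3, q4, q5, q9, q11, q13}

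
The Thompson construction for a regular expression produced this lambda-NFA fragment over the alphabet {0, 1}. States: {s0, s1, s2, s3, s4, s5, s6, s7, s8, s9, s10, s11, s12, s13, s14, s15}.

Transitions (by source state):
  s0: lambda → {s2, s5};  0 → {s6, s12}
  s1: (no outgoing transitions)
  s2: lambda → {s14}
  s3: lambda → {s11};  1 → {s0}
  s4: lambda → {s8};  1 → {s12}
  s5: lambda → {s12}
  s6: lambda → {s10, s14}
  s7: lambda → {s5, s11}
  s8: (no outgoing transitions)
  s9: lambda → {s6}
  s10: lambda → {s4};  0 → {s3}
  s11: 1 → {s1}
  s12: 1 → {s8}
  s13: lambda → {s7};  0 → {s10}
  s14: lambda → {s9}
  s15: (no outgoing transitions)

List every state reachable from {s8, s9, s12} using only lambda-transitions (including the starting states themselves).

Start with {s8, s9, s12}.
From s9 via lambda: add s6.
From s6 via lambda: add s10, s14.
From s10 via lambda: add s4.
No new states can be added; the closed set is {s4, s6, s8, s9, s10, s12, s14}.

{s4, s6, s8, s9, s10, s12, s14}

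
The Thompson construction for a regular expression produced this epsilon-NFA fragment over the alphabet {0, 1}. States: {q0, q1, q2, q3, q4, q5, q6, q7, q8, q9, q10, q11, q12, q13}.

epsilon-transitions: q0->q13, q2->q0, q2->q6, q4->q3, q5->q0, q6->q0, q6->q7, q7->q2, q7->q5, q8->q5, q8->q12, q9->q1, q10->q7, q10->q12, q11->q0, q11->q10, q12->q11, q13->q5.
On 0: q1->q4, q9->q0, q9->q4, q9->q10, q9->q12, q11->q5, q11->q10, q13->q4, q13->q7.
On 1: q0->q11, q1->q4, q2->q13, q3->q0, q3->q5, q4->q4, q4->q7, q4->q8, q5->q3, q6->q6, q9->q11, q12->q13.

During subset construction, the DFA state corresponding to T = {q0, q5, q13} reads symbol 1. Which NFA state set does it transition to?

{q0, q2, q3, q5, q6, q7, q10, q11, q12, q13}

q0 on 1 → {q11}.
q5 on 1 → {q3}.
No 1-transition from q13.
Union after reading 1: {q3, q11}.
Now take the epsilon-closure:
From q11 via epsilon: add q0, q10.
From q0 via epsilon: add q13.
From q10 via epsilon: add q7, q12.
From q7 via epsilon: add q2, q5.
From q2 via epsilon: add q6.
No new states can be added; the closed set is {q0, q2, q3, q5, q6, q7, q10, q11, q12, q13}.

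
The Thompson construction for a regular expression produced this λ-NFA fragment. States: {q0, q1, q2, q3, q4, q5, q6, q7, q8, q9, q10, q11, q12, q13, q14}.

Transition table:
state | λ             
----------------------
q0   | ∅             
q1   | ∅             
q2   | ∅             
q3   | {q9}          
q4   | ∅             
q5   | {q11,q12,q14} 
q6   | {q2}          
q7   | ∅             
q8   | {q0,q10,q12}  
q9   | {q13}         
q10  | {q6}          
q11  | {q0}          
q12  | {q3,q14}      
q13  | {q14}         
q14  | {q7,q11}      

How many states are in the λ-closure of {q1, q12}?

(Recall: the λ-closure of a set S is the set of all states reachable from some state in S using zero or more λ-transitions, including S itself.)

Start with {q1, q12}.
From q12 via λ: add q3, q14.
From q3 via λ: add q9.
From q14 via λ: add q7, q11.
From q9 via λ: add q13.
From q11 via λ: add q0.
λ-closure = {q0, q1, q3, q7, q9, q11, q12, q13, q14}, which has 9 states.

9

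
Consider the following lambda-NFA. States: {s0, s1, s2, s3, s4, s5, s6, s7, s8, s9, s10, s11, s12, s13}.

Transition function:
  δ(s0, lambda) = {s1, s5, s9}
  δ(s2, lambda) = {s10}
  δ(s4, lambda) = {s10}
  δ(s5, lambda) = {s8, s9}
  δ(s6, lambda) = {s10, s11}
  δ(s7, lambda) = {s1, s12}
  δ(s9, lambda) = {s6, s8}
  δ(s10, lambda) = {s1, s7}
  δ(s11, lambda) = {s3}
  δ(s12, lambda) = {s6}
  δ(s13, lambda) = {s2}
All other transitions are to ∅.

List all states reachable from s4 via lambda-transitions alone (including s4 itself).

Start with {s4}.
From s4 via lambda: add s10.
From s10 via lambda: add s1, s7.
From s7 via lambda: add s12.
From s12 via lambda: add s6.
From s6 via lambda: add s11.
From s11 via lambda: add s3.
No new states can be added; the closed set is {s1, s3, s4, s6, s7, s10, s11, s12}.

{s1, s3, s4, s6, s7, s10, s11, s12}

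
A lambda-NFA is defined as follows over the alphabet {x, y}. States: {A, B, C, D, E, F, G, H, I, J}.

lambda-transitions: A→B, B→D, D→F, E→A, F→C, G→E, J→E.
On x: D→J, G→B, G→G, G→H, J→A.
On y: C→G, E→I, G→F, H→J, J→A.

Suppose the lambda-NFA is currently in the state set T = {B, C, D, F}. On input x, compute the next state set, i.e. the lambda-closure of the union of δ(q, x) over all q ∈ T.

{A, B, C, D, E, F, J}

D on x → {J}.
No x-transition from B, C, F.
Union after reading x: {J}.
Now take the lambda-closure:
From J via lambda: add E.
From E via lambda: add A.
From A via lambda: add B.
From B via lambda: add D.
From D via lambda: add F.
From F via lambda: add C.
No new states can be added; the closed set is {A, B, C, D, E, F, J}.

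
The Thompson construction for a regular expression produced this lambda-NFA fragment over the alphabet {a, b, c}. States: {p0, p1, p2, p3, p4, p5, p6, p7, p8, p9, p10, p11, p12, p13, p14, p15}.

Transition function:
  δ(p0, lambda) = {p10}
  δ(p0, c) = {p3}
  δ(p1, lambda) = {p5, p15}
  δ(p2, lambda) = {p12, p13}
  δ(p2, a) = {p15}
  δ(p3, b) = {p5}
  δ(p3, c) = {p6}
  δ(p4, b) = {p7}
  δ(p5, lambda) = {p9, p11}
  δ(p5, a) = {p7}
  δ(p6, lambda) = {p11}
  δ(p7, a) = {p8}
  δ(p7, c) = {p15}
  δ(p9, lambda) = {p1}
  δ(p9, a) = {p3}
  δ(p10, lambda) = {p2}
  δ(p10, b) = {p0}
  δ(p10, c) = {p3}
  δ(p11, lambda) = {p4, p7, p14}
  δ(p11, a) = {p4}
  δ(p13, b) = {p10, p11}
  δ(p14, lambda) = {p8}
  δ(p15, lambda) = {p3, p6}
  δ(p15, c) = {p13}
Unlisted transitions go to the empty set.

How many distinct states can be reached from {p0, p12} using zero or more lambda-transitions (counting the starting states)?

Start with {p0, p12}.
From p0 via lambda: add p10.
From p10 via lambda: add p2.
From p2 via lambda: add p13.
lambda-closure = {p0, p2, p10, p12, p13}, which has 5 states.

5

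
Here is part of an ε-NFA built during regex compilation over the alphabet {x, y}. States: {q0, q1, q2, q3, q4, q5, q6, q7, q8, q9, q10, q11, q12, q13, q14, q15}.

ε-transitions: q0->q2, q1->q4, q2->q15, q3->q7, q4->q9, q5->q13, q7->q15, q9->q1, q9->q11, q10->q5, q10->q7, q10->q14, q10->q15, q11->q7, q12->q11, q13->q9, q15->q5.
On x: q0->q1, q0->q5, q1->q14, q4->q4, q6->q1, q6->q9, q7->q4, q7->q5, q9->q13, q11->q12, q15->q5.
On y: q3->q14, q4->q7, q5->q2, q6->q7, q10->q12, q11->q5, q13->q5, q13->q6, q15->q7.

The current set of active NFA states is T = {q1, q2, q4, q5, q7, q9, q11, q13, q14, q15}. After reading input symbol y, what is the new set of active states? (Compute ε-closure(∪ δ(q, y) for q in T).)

q4 on y → {q7}.
q5 on y → {q2}.
q11 on y → {q5}.
q13 on y → {q5, q6}.
q15 on y → {q7}.
No y-transition from q1, q2, q7, q9, q14.
Union after reading y: {q2, q5, q6, q7}.
Now take the ε-closure:
From q2 via ε: add q15.
From q5 via ε: add q13.
From q13 via ε: add q9.
From q9 via ε: add q1, q11.
From q1 via ε: add q4.
No new states can be added; the closed set is {q1, q2, q4, q5, q6, q7, q9, q11, q13, q15}.

{q1, q2, q4, q5, q6, q7, q9, q11, q13, q15}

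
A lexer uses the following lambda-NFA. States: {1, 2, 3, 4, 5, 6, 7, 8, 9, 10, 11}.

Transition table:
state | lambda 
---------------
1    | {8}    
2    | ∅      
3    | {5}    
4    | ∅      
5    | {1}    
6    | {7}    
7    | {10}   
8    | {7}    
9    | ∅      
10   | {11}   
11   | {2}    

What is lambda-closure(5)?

Start with {5}.
From 5 via lambda: add 1.
From 1 via lambda: add 8.
From 8 via lambda: add 7.
From 7 via lambda: add 10.
From 10 via lambda: add 11.
From 11 via lambda: add 2.
No new states can be added; the closed set is {1, 2, 5, 7, 8, 10, 11}.

{1, 2, 5, 7, 8, 10, 11}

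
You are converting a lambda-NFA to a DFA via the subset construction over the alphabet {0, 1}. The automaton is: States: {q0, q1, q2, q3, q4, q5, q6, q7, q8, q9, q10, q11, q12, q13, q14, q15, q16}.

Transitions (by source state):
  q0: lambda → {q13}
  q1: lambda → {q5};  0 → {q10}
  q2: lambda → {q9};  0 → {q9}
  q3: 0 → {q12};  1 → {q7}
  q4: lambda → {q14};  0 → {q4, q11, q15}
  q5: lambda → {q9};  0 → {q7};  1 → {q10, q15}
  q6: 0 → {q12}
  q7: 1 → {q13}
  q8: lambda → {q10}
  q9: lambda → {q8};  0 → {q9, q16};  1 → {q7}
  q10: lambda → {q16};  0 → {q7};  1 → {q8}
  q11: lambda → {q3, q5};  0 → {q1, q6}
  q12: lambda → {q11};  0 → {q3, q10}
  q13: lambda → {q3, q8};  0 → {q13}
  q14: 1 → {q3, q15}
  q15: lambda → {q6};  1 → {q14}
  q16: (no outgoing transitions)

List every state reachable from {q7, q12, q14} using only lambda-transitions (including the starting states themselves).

Start with {q7, q12, q14}.
From q12 via lambda: add q11.
From q11 via lambda: add q3, q5.
From q5 via lambda: add q9.
From q9 via lambda: add q8.
From q8 via lambda: add q10.
From q10 via lambda: add q16.
No new states can be added; the closed set is {q3, q5, q7, q8, q9, q10, q11, q12, q14, q16}.

{q3, q5, q7, q8, q9, q10, q11, q12, q14, q16}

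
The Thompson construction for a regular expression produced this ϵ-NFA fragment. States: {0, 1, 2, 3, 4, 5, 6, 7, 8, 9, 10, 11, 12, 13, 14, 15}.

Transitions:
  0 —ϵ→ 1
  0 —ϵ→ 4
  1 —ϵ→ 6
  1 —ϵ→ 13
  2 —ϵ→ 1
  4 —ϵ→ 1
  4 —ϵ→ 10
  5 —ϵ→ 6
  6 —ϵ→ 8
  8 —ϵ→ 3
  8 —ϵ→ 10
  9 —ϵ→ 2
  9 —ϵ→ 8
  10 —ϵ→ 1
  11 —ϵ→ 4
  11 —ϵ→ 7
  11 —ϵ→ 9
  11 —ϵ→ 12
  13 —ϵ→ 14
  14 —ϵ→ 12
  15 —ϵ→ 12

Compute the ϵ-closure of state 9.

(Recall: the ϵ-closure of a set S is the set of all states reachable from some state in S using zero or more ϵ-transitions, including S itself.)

Start with {9}.
From 9 via ϵ: add 2, 8.
From 2 via ϵ: add 1.
From 8 via ϵ: add 3, 10.
From 1 via ϵ: add 6, 13.
From 13 via ϵ: add 14.
From 14 via ϵ: add 12.
No new states can be added; the closed set is {1, 2, 3, 6, 8, 9, 10, 12, 13, 14}.

{1, 2, 3, 6, 8, 9, 10, 12, 13, 14}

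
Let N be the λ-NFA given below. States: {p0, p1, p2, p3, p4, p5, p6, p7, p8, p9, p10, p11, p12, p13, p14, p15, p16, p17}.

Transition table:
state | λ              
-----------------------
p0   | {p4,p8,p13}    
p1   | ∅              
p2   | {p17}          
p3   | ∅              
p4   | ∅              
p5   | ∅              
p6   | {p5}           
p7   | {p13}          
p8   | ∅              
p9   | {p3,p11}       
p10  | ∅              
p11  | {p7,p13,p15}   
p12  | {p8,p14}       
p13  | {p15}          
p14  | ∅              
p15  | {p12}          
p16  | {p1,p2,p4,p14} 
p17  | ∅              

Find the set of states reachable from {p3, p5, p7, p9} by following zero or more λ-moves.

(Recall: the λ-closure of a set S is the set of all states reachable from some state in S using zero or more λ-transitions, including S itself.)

Start with {p3, p5, p7, p9}.
From p7 via λ: add p13.
From p9 via λ: add p11.
From p11 via λ: add p15.
From p15 via λ: add p12.
From p12 via λ: add p8, p14.
No new states can be added; the closed set is {p3, p5, p7, p8, p9, p11, p12, p13, p14, p15}.

{p3, p5, p7, p8, p9, p11, p12, p13, p14, p15}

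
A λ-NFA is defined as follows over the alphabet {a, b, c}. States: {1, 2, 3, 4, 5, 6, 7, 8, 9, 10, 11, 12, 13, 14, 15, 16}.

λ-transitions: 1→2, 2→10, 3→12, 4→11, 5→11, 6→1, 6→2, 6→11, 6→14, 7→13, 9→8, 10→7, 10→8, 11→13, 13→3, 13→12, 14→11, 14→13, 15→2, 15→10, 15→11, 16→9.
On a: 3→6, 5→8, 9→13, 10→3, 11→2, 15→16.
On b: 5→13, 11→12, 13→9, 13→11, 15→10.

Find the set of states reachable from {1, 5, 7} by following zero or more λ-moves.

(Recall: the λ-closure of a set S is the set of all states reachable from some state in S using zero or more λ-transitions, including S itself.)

Start with {1, 5, 7}.
From 1 via λ: add 2.
From 5 via λ: add 11.
From 7 via λ: add 13.
From 2 via λ: add 10.
From 13 via λ: add 3, 12.
From 10 via λ: add 8.
No new states can be added; the closed set is {1, 2, 3, 5, 7, 8, 10, 11, 12, 13}.

{1, 2, 3, 5, 7, 8, 10, 11, 12, 13}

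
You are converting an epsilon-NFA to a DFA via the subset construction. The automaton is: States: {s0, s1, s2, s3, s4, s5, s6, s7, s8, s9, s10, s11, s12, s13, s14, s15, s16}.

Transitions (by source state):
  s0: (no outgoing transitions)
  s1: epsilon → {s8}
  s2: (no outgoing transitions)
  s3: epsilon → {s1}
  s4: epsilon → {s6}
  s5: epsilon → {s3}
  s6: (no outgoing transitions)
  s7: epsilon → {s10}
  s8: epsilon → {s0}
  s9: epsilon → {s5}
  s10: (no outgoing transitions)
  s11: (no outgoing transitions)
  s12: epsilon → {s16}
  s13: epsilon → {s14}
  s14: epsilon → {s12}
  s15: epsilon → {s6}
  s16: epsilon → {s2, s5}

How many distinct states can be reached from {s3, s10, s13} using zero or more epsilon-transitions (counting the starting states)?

Start with {s3, s10, s13}.
From s3 via epsilon: add s1.
From s13 via epsilon: add s14.
From s1 via epsilon: add s8.
From s14 via epsilon: add s12.
From s8 via epsilon: add s0.
From s12 via epsilon: add s16.
From s16 via epsilon: add s2, s5.
epsilon-closure = {s0, s1, s2, s3, s5, s8, s10, s12, s13, s14, s16}, which has 11 states.

11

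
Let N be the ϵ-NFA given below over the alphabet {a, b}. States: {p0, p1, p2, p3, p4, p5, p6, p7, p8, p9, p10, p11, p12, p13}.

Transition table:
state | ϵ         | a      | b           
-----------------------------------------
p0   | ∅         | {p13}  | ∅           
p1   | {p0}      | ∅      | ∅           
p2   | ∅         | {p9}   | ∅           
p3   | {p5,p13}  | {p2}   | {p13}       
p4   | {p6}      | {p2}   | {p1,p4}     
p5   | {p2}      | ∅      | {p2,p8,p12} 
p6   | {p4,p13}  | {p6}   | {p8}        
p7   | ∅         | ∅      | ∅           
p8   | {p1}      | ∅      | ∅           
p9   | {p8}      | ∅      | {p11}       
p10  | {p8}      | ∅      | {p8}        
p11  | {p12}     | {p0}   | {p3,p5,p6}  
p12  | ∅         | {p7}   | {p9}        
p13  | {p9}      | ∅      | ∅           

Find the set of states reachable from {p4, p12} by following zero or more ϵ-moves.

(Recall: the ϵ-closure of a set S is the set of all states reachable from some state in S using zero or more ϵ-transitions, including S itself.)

Start with {p4, p12}.
From p4 via ϵ: add p6.
From p6 via ϵ: add p13.
From p13 via ϵ: add p9.
From p9 via ϵ: add p8.
From p8 via ϵ: add p1.
From p1 via ϵ: add p0.
No new states can be added; the closed set is {p0, p1, p4, p6, p8, p9, p12, p13}.

{p0, p1, p4, p6, p8, p9, p12, p13}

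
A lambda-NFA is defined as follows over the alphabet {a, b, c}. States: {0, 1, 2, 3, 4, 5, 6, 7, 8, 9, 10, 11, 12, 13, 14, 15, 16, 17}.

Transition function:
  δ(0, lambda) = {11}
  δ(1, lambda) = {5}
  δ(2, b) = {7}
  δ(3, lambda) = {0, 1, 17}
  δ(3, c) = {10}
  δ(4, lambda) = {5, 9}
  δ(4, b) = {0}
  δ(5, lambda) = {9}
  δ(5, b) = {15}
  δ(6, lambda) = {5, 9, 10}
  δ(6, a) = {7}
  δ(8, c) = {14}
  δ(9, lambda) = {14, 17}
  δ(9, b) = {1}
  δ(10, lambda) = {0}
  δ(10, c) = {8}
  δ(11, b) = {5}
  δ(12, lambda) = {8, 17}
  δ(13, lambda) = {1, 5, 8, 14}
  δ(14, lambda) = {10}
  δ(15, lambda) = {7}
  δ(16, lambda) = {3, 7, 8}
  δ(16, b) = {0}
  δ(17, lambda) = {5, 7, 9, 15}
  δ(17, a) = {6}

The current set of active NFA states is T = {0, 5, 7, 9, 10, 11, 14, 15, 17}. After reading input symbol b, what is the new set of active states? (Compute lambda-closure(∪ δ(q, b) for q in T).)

{0, 1, 5, 7, 9, 10, 11, 14, 15, 17}

5 on b → {15}.
9 on b → {1}.
11 on b → {5}.
No b-transition from 0, 7, 10, 14, 15, 17.
Union after reading b: {1, 5, 15}.
Now take the lambda-closure:
From 5 via lambda: add 9.
From 15 via lambda: add 7.
From 9 via lambda: add 14, 17.
From 14 via lambda: add 10.
From 10 via lambda: add 0.
From 0 via lambda: add 11.
No new states can be added; the closed set is {0, 1, 5, 7, 9, 10, 11, 14, 15, 17}.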